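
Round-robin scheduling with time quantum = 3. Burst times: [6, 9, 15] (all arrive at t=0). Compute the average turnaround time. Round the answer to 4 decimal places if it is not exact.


Time quantum = 3
Execution trace:
  J1 runs 3 units, time = 3
  J2 runs 3 units, time = 6
  J3 runs 3 units, time = 9
  J1 runs 3 units, time = 12
  J2 runs 3 units, time = 15
  J3 runs 3 units, time = 18
  J2 runs 3 units, time = 21
  J3 runs 3 units, time = 24
  J3 runs 3 units, time = 27
  J3 runs 3 units, time = 30
Finish times: [12, 21, 30]
Average turnaround = 63/3 = 21.0

21.0


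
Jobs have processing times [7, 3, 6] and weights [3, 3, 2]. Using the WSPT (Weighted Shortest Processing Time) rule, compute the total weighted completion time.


Compute p/w ratios and sort ascending (WSPT): [(3, 3), (7, 3), (6, 2)]
Compute weighted completion times:
  Job (p=3,w=3): C=3, w*C=3*3=9
  Job (p=7,w=3): C=10, w*C=3*10=30
  Job (p=6,w=2): C=16, w*C=2*16=32
Total weighted completion time = 71

71


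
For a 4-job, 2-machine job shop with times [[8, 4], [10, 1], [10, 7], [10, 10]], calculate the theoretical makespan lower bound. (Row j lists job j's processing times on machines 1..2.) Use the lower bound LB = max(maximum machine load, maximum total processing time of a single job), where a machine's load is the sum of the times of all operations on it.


Machine loads:
  Machine 1: 8 + 10 + 10 + 10 = 38
  Machine 2: 4 + 1 + 7 + 10 = 22
Max machine load = 38
Job totals:
  Job 1: 12
  Job 2: 11
  Job 3: 17
  Job 4: 20
Max job total = 20
Lower bound = max(38, 20) = 38

38


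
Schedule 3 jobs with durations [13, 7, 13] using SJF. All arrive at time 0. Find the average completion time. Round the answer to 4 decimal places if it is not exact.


SJF order (ascending): [7, 13, 13]
Completion times:
  Job 1: burst=7, C=7
  Job 2: burst=13, C=20
  Job 3: burst=13, C=33
Average completion = 60/3 = 20.0

20.0


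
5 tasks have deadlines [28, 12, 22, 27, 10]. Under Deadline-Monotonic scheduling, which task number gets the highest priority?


Sort tasks by relative deadline (ascending):
  Task 5: deadline = 10
  Task 2: deadline = 12
  Task 3: deadline = 22
  Task 4: deadline = 27
  Task 1: deadline = 28
Priority order (highest first): [5, 2, 3, 4, 1]
Highest priority task = 5

5


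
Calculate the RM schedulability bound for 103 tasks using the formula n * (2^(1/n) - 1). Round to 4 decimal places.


Compute 2^(1/103) = 1.0067522788
Subtract 1: 1.0067522788 - 1 = 0.0067522788
Multiply by n: 103 * 0.0067522788 = 0.6954847164
Round to 4 dp: 0.6955

0.6955


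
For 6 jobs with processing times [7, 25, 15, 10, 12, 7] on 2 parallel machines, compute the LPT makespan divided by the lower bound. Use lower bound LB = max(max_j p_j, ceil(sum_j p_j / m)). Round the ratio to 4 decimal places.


LPT order: [25, 15, 12, 10, 7, 7]
Machine loads after assignment: [35, 41]
LPT makespan = 41
Lower bound = max(max_job, ceil(total/2)) = max(25, 38) = 38
Ratio = 41 / 38 = 1.0789

1.0789


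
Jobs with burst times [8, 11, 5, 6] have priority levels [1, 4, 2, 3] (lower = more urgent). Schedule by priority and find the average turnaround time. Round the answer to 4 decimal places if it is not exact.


Sort by priority (ascending = highest first):
Order: [(1, 8), (2, 5), (3, 6), (4, 11)]
Completion times:
  Priority 1, burst=8, C=8
  Priority 2, burst=5, C=13
  Priority 3, burst=6, C=19
  Priority 4, burst=11, C=30
Average turnaround = 70/4 = 17.5

17.5


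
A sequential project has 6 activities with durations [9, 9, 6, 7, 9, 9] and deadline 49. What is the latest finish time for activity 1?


LF(activity 1) = deadline - sum of successor durations
Successors: activities 2 through 6 with durations [9, 6, 7, 9, 9]
Sum of successor durations = 40
LF = 49 - 40 = 9

9


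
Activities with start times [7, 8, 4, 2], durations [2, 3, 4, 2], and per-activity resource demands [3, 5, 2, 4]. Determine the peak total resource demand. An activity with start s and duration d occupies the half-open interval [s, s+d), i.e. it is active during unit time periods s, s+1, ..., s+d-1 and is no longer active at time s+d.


Each activity i is active on [start_i, start_i + duration_i).
Compute total resource usage per time slot:
  t=0: active resources = [], total = 0
  t=1: active resources = [], total = 0
  t=2: active resources = [4], total = 4
  t=3: active resources = [4], total = 4
  t=4: active resources = [2], total = 2
  t=5: active resources = [2], total = 2
  t=6: active resources = [2], total = 2
  t=7: active resources = [3, 2], total = 5
  t=8: active resources = [3, 5], total = 8
  t=9: active resources = [5], total = 5
  t=10: active resources = [5], total = 5
Peak resource demand = 8

8


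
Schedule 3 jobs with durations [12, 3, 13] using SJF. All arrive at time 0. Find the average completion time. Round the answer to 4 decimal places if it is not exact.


SJF order (ascending): [3, 12, 13]
Completion times:
  Job 1: burst=3, C=3
  Job 2: burst=12, C=15
  Job 3: burst=13, C=28
Average completion = 46/3 = 15.3333

15.3333


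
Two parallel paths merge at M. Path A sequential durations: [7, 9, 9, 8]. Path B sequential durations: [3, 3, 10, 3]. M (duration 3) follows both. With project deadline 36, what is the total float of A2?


Forward pass: ES(A2) = sum of predecessors on chain A = 7
EF = ES + duration = 7 + 9 = 16
Backward pass: LF(M) = deadline = 36; LS(M) = 36 - 3 = 33
LF(A2) = LS(M) - sum(successors on chain A) = 33 - 17 = 16
LS = LF - duration = 16 - 9 = 7
Total float = LS - ES = 7 - 7 = 0

0


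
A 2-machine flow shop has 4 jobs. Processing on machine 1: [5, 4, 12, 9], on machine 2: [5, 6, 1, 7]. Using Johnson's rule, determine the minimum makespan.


Apply Johnson's rule:
  Group 1 (a <= b): [(2, 4, 6), (1, 5, 5)]
  Group 2 (a > b): [(4, 9, 7), (3, 12, 1)]
Optimal job order: [2, 1, 4, 3]
Schedule:
  Job 2: M1 done at 4, M2 done at 10
  Job 1: M1 done at 9, M2 done at 15
  Job 4: M1 done at 18, M2 done at 25
  Job 3: M1 done at 30, M2 done at 31
Makespan = 31

31


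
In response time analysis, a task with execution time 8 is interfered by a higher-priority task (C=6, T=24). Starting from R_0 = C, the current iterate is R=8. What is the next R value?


R_next = C + ceil(R_prev / T_hp) * C_hp
ceil(8 / 24) = ceil(0.3333) = 1
Interference = 1 * 6 = 6
R_next = 8 + 6 = 14

14


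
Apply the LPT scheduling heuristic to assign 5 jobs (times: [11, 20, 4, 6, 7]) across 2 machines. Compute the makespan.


Sort jobs in decreasing order (LPT): [20, 11, 7, 6, 4]
Assign each job to the least loaded machine:
  Machine 1: jobs [20, 4], load = 24
  Machine 2: jobs [11, 7, 6], load = 24
Makespan = max load = 24

24


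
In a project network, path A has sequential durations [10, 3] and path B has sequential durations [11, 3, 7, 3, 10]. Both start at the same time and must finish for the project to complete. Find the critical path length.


Path A total = 10 + 3 = 13
Path B total = 11 + 3 + 7 + 3 + 10 = 34
Critical path = longest path = max(13, 34) = 34

34


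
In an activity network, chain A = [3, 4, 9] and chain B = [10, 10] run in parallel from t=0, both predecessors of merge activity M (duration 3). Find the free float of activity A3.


ES(A3) = sum of predecessors on chain A = 7
EF(A3) = ES + duration = 7 + 9 = 16
Successor of A3 is M. ES(M) = max(sum(A), sum(B)) = max(16, 20) = 20
Free float = ES(successor) - EF(current) = 20 - 16 = 4

4


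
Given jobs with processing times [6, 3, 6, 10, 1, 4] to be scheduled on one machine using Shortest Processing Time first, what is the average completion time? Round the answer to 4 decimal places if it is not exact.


Sort jobs by processing time (SPT order): [1, 3, 4, 6, 6, 10]
Compute completion times sequentially:
  Job 1: processing = 1, completes at 1
  Job 2: processing = 3, completes at 4
  Job 3: processing = 4, completes at 8
  Job 4: processing = 6, completes at 14
  Job 5: processing = 6, completes at 20
  Job 6: processing = 10, completes at 30
Sum of completion times = 77
Average completion time = 77/6 = 12.8333

12.8333


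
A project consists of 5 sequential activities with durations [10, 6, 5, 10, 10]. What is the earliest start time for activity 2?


Activity 2 starts after activities 1 through 1 complete.
Predecessor durations: [10]
ES = 10 = 10

10


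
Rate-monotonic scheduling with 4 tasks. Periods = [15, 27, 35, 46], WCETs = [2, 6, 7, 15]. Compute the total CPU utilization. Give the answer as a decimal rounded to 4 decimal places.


Compute individual utilizations (exact fractions):
  Task 1: C/T = 2/15 (approx. 0.1333)
  Task 2: C/T = 6/27 = 2/9 (approx. 0.2222)
  Task 3: C/T = 7/35 = 1/5 (approx. 0.2)
  Task 4: C/T = 15/46 (approx. 0.3261)
Total utilization U = 2/15 + 2/9 + 1/5 + 15/46 = 365/414
Rounded to 4 decimal places: U = 0.8816
RM (Liu & Layland) bound for 4 tasks = 0.756828; compare with U = 365/414 (approx. 0.881643)
bound < U <= 1, so the RM sufficient condition is not met (inconclusive; an exact test such as response-time analysis is needed).

0.8816


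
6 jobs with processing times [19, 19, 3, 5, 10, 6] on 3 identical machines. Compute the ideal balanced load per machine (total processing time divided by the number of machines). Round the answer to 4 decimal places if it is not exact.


Total processing time = 19 + 19 + 3 + 5 + 10 + 6 = 62
Number of machines = 3
Ideal balanced load = 62 / 3 = 20.6667

20.6667


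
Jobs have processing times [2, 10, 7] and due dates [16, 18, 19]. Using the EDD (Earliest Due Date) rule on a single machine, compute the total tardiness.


Sort by due date (EDD order): [(2, 16), (10, 18), (7, 19)]
Compute completion times and tardiness:
  Job 1: p=2, d=16, C=2, tardiness=max(0,2-16)=0
  Job 2: p=10, d=18, C=12, tardiness=max(0,12-18)=0
  Job 3: p=7, d=19, C=19, tardiness=max(0,19-19)=0
Total tardiness = 0

0


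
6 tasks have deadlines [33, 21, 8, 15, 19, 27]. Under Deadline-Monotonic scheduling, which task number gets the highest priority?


Sort tasks by relative deadline (ascending):
  Task 3: deadline = 8
  Task 4: deadline = 15
  Task 5: deadline = 19
  Task 2: deadline = 21
  Task 6: deadline = 27
  Task 1: deadline = 33
Priority order (highest first): [3, 4, 5, 2, 6, 1]
Highest priority task = 3

3


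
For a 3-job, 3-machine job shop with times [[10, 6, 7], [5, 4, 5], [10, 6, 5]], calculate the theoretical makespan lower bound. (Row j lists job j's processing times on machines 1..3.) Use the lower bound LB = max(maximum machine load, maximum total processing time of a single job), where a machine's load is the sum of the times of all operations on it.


Machine loads:
  Machine 1: 10 + 5 + 10 = 25
  Machine 2: 6 + 4 + 6 = 16
  Machine 3: 7 + 5 + 5 = 17
Max machine load = 25
Job totals:
  Job 1: 23
  Job 2: 14
  Job 3: 21
Max job total = 23
Lower bound = max(25, 23) = 25

25


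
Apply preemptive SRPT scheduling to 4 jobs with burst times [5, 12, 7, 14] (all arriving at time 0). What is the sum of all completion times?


Since all jobs arrive at t=0, SRPT equals SPT ordering.
SPT order: [5, 7, 12, 14]
Completion times:
  Job 1: p=5, C=5
  Job 2: p=7, C=12
  Job 3: p=12, C=24
  Job 4: p=14, C=38
Total completion time = 5 + 12 + 24 + 38 = 79

79


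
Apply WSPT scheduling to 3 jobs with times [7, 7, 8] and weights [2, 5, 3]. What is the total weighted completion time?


Compute p/w ratios and sort ascending (WSPT): [(7, 5), (8, 3), (7, 2)]
Compute weighted completion times:
  Job (p=7,w=5): C=7, w*C=5*7=35
  Job (p=8,w=3): C=15, w*C=3*15=45
  Job (p=7,w=2): C=22, w*C=2*22=44
Total weighted completion time = 124

124


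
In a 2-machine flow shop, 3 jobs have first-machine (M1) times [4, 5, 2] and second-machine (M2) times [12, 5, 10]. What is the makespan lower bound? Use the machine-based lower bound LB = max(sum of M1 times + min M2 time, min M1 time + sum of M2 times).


LB1 = sum(M1 times) + min(M2 times) = 11 + 5 = 16
LB2 = min(M1 times) + sum(M2 times) = 2 + 27 = 29
Lower bound = max(LB1, LB2) = max(16, 29) = 29

29


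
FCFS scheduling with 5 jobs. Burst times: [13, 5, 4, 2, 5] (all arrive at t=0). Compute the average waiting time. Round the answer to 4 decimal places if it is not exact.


FCFS order (as given): [13, 5, 4, 2, 5]
Waiting times:
  Job 1: wait = 0
  Job 2: wait = 13
  Job 3: wait = 18
  Job 4: wait = 22
  Job 5: wait = 24
Sum of waiting times = 77
Average waiting time = 77/5 = 15.4

15.4


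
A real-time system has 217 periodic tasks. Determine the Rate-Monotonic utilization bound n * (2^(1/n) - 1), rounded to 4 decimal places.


Compute 2^(1/217) = 1.0031993336
Subtract 1: 1.0031993336 - 1 = 0.0031993336
Multiply by n: 217 * 0.0031993336 = 0.6942553912
Round to 4 dp: 0.6943

0.6943


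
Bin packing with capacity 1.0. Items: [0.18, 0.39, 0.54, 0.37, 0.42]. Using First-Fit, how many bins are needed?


Place items sequentially using First-Fit:
  Item 0.18 -> new Bin 1
  Item 0.39 -> Bin 1 (now 0.57)
  Item 0.54 -> new Bin 2
  Item 0.37 -> Bin 1 (now 0.94)
  Item 0.42 -> Bin 2 (now 0.96)
Total bins used = 2

2


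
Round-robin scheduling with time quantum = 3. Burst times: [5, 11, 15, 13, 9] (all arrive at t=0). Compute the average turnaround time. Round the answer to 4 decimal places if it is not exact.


Time quantum = 3
Execution trace:
  J1 runs 3 units, time = 3
  J2 runs 3 units, time = 6
  J3 runs 3 units, time = 9
  J4 runs 3 units, time = 12
  J5 runs 3 units, time = 15
  J1 runs 2 units, time = 17
  J2 runs 3 units, time = 20
  J3 runs 3 units, time = 23
  J4 runs 3 units, time = 26
  J5 runs 3 units, time = 29
  J2 runs 3 units, time = 32
  J3 runs 3 units, time = 35
  J4 runs 3 units, time = 38
  J5 runs 3 units, time = 41
  J2 runs 2 units, time = 43
  J3 runs 3 units, time = 46
  J4 runs 3 units, time = 49
  J3 runs 3 units, time = 52
  J4 runs 1 units, time = 53
Finish times: [17, 43, 52, 53, 41]
Average turnaround = 206/5 = 41.2

41.2


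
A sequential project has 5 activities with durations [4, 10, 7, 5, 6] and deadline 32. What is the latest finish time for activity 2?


LF(activity 2) = deadline - sum of successor durations
Successors: activities 3 through 5 with durations [7, 5, 6]
Sum of successor durations = 18
LF = 32 - 18 = 14

14


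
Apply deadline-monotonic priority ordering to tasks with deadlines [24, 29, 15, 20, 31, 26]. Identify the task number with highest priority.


Sort tasks by relative deadline (ascending):
  Task 3: deadline = 15
  Task 4: deadline = 20
  Task 1: deadline = 24
  Task 6: deadline = 26
  Task 2: deadline = 29
  Task 5: deadline = 31
Priority order (highest first): [3, 4, 1, 6, 2, 5]
Highest priority task = 3

3


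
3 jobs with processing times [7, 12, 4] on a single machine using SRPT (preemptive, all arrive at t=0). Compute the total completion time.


Since all jobs arrive at t=0, SRPT equals SPT ordering.
SPT order: [4, 7, 12]
Completion times:
  Job 1: p=4, C=4
  Job 2: p=7, C=11
  Job 3: p=12, C=23
Total completion time = 4 + 11 + 23 = 38

38


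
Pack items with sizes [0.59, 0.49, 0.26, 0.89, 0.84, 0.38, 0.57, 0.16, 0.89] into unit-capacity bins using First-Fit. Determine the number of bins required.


Place items sequentially using First-Fit:
  Item 0.59 -> new Bin 1
  Item 0.49 -> new Bin 2
  Item 0.26 -> Bin 1 (now 0.85)
  Item 0.89 -> new Bin 3
  Item 0.84 -> new Bin 4
  Item 0.38 -> Bin 2 (now 0.87)
  Item 0.57 -> new Bin 5
  Item 0.16 -> Bin 4 (now 1.0)
  Item 0.89 -> new Bin 6
Total bins used = 6

6


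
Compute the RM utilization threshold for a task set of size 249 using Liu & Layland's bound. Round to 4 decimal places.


Compute 2^(1/249) = 1.0027876018
Subtract 1: 1.0027876018 - 1 = 0.0027876018
Multiply by n: 249 * 0.0027876018 = 0.6941128482
Round to 4 dp: 0.6941

0.6941


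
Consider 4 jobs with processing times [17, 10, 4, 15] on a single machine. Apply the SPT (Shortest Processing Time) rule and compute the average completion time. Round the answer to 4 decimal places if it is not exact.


Sort jobs by processing time (SPT order): [4, 10, 15, 17]
Compute completion times sequentially:
  Job 1: processing = 4, completes at 4
  Job 2: processing = 10, completes at 14
  Job 3: processing = 15, completes at 29
  Job 4: processing = 17, completes at 46
Sum of completion times = 93
Average completion time = 93/4 = 23.25

23.25


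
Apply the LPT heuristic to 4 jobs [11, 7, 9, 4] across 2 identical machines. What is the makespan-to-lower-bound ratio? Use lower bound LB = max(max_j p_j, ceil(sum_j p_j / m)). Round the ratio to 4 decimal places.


LPT order: [11, 9, 7, 4]
Machine loads after assignment: [15, 16]
LPT makespan = 16
Lower bound = max(max_job, ceil(total/2)) = max(11, 16) = 16
Ratio = 16 / 16 = 1.0

1.0


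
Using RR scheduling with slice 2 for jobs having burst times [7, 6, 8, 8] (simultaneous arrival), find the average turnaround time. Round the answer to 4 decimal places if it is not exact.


Time quantum = 2
Execution trace:
  J1 runs 2 units, time = 2
  J2 runs 2 units, time = 4
  J3 runs 2 units, time = 6
  J4 runs 2 units, time = 8
  J1 runs 2 units, time = 10
  J2 runs 2 units, time = 12
  J3 runs 2 units, time = 14
  J4 runs 2 units, time = 16
  J1 runs 2 units, time = 18
  J2 runs 2 units, time = 20
  J3 runs 2 units, time = 22
  J4 runs 2 units, time = 24
  J1 runs 1 units, time = 25
  J3 runs 2 units, time = 27
  J4 runs 2 units, time = 29
Finish times: [25, 20, 27, 29]
Average turnaround = 101/4 = 25.25

25.25


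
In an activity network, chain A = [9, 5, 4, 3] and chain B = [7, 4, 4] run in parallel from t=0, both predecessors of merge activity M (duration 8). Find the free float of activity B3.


ES(B3) = sum of predecessors on chain B = 11
EF(B3) = ES + duration = 11 + 4 = 15
Successor of B3 is M. ES(M) = max(sum(A), sum(B)) = max(21, 15) = 21
Free float = ES(successor) - EF(current) = 21 - 15 = 6

6


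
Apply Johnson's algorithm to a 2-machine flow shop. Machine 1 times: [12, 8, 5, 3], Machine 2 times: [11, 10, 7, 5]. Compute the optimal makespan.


Apply Johnson's rule:
  Group 1 (a <= b): [(4, 3, 5), (3, 5, 7), (2, 8, 10)]
  Group 2 (a > b): [(1, 12, 11)]
Optimal job order: [4, 3, 2, 1]
Schedule:
  Job 4: M1 done at 3, M2 done at 8
  Job 3: M1 done at 8, M2 done at 15
  Job 2: M1 done at 16, M2 done at 26
  Job 1: M1 done at 28, M2 done at 39
Makespan = 39

39


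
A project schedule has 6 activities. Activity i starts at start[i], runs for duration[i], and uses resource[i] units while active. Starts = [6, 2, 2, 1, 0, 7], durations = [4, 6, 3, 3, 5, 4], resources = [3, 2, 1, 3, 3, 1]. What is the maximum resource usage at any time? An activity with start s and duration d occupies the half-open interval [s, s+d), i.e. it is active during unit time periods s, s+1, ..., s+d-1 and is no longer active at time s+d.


Each activity i is active on [start_i, start_i + duration_i).
Compute total resource usage per time slot:
  t=0: active resources = [3], total = 3
  t=1: active resources = [3, 3], total = 6
  t=2: active resources = [2, 1, 3, 3], total = 9
  t=3: active resources = [2, 1, 3, 3], total = 9
  t=4: active resources = [2, 1, 3], total = 6
  t=5: active resources = [2], total = 2
  t=6: active resources = [3, 2], total = 5
  t=7: active resources = [3, 2, 1], total = 6
  t=8: active resources = [3, 1], total = 4
  t=9: active resources = [3, 1], total = 4
  t=10: active resources = [1], total = 1
Peak resource demand = 9

9


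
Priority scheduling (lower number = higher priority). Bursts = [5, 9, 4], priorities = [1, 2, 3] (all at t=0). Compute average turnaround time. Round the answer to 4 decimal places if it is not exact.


Sort by priority (ascending = highest first):
Order: [(1, 5), (2, 9), (3, 4)]
Completion times:
  Priority 1, burst=5, C=5
  Priority 2, burst=9, C=14
  Priority 3, burst=4, C=18
Average turnaround = 37/3 = 12.3333

12.3333


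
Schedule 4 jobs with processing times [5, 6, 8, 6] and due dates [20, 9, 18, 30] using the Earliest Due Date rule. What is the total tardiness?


Sort by due date (EDD order): [(6, 9), (8, 18), (5, 20), (6, 30)]
Compute completion times and tardiness:
  Job 1: p=6, d=9, C=6, tardiness=max(0,6-9)=0
  Job 2: p=8, d=18, C=14, tardiness=max(0,14-18)=0
  Job 3: p=5, d=20, C=19, tardiness=max(0,19-20)=0
  Job 4: p=6, d=30, C=25, tardiness=max(0,25-30)=0
Total tardiness = 0

0


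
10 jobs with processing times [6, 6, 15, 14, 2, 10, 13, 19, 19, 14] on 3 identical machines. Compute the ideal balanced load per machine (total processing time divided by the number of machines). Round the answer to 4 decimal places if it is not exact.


Total processing time = 6 + 6 + 15 + 14 + 2 + 10 + 13 + 19 + 19 + 14 = 118
Number of machines = 3
Ideal balanced load = 118 / 3 = 39.3333

39.3333


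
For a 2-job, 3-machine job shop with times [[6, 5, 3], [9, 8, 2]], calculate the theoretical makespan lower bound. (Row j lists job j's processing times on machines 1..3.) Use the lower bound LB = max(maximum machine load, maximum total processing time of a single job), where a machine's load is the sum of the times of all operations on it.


Machine loads:
  Machine 1: 6 + 9 = 15
  Machine 2: 5 + 8 = 13
  Machine 3: 3 + 2 = 5
Max machine load = 15
Job totals:
  Job 1: 14
  Job 2: 19
Max job total = 19
Lower bound = max(15, 19) = 19

19


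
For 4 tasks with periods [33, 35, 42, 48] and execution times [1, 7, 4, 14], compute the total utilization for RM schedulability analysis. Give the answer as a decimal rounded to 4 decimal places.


Compute individual utilizations (exact fractions):
  Task 1: C/T = 1/33 (approx. 0.0303)
  Task 2: C/T = 7/35 = 1/5 (approx. 0.2)
  Task 3: C/T = 4/42 = 2/21 (approx. 0.0952)
  Task 4: C/T = 14/48 = 7/24 (approx. 0.2917)
Total utilization U = 1/33 + 1/5 + 2/21 + 7/24 = 1901/3080
Rounded to 4 decimal places: U = 0.6172
RM (Liu & Layland) bound for 4 tasks = 0.756828; compare with U = 1901/3080 (approx. 0.617208)
U <= bound, so schedulable by RM sufficient condition.

0.6172


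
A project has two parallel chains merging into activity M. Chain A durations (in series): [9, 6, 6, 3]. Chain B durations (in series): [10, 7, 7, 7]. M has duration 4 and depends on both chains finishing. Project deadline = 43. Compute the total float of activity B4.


Forward pass: ES(B4) = sum of predecessors on chain B = 24
EF = ES + duration = 24 + 7 = 31
Backward pass: LF(M) = deadline = 43; LS(M) = 43 - 4 = 39
LF(B4) = LS(M) - sum(successors on chain B) = 39 - 0 = 39
LS = LF - duration = 39 - 7 = 32
Total float = LS - ES = 32 - 24 = 8

8


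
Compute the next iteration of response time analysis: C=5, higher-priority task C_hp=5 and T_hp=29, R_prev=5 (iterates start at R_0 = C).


R_next = C + ceil(R_prev / T_hp) * C_hp
ceil(5 / 29) = ceil(0.1724) = 1
Interference = 1 * 5 = 5
R_next = 5 + 5 = 10

10


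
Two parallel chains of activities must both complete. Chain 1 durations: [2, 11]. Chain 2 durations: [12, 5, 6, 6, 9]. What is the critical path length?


Path A total = 2 + 11 = 13
Path B total = 12 + 5 + 6 + 6 + 9 = 38
Critical path = longest path = max(13, 38) = 38

38


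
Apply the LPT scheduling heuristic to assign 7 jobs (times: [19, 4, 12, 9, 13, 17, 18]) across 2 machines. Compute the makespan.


Sort jobs in decreasing order (LPT): [19, 18, 17, 13, 12, 9, 4]
Assign each job to the least loaded machine:
  Machine 1: jobs [19, 13, 12, 4], load = 48
  Machine 2: jobs [18, 17, 9], load = 44
Makespan = max load = 48

48


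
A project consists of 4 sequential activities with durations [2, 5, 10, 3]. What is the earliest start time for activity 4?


Activity 4 starts after activities 1 through 3 complete.
Predecessor durations: [2, 5, 10]
ES = 2 + 5 + 10 = 17

17


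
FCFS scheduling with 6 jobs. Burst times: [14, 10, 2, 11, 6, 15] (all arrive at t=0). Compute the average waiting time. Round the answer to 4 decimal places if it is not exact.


FCFS order (as given): [14, 10, 2, 11, 6, 15]
Waiting times:
  Job 1: wait = 0
  Job 2: wait = 14
  Job 3: wait = 24
  Job 4: wait = 26
  Job 5: wait = 37
  Job 6: wait = 43
Sum of waiting times = 144
Average waiting time = 144/6 = 24.0

24.0


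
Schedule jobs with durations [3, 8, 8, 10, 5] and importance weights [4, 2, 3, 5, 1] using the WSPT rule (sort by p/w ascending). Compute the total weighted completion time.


Compute p/w ratios and sort ascending (WSPT): [(3, 4), (10, 5), (8, 3), (8, 2), (5, 1)]
Compute weighted completion times:
  Job (p=3,w=4): C=3, w*C=4*3=12
  Job (p=10,w=5): C=13, w*C=5*13=65
  Job (p=8,w=3): C=21, w*C=3*21=63
  Job (p=8,w=2): C=29, w*C=2*29=58
  Job (p=5,w=1): C=34, w*C=1*34=34
Total weighted completion time = 232

232


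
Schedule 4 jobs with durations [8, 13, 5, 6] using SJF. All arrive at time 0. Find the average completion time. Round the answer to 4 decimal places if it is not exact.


SJF order (ascending): [5, 6, 8, 13]
Completion times:
  Job 1: burst=5, C=5
  Job 2: burst=6, C=11
  Job 3: burst=8, C=19
  Job 4: burst=13, C=32
Average completion = 67/4 = 16.75

16.75


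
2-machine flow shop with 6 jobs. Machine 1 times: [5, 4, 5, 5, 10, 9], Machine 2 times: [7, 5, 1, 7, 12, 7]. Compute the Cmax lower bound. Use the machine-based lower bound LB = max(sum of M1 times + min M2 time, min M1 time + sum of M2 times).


LB1 = sum(M1 times) + min(M2 times) = 38 + 1 = 39
LB2 = min(M1 times) + sum(M2 times) = 4 + 39 = 43
Lower bound = max(LB1, LB2) = max(39, 43) = 43

43


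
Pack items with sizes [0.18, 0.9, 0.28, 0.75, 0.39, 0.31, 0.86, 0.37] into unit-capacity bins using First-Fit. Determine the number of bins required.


Place items sequentially using First-Fit:
  Item 0.18 -> new Bin 1
  Item 0.9 -> new Bin 2
  Item 0.28 -> Bin 1 (now 0.46)
  Item 0.75 -> new Bin 3
  Item 0.39 -> Bin 1 (now 0.85)
  Item 0.31 -> new Bin 4
  Item 0.86 -> new Bin 5
  Item 0.37 -> Bin 4 (now 0.68)
Total bins used = 5

5


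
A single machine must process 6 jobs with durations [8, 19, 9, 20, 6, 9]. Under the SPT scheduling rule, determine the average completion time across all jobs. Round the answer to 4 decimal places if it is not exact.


Sort jobs by processing time (SPT order): [6, 8, 9, 9, 19, 20]
Compute completion times sequentially:
  Job 1: processing = 6, completes at 6
  Job 2: processing = 8, completes at 14
  Job 3: processing = 9, completes at 23
  Job 4: processing = 9, completes at 32
  Job 5: processing = 19, completes at 51
  Job 6: processing = 20, completes at 71
Sum of completion times = 197
Average completion time = 197/6 = 32.8333

32.8333


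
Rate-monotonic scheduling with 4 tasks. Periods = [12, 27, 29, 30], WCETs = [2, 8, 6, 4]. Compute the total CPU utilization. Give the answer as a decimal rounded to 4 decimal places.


Compute individual utilizations (exact fractions):
  Task 1: C/T = 2/12 = 1/6 (approx. 0.1667)
  Task 2: C/T = 8/27 (approx. 0.2963)
  Task 3: C/T = 6/29 (approx. 0.2069)
  Task 4: C/T = 4/30 = 2/15 (approx. 0.1333)
Total utilization U = 1/6 + 8/27 + 6/29 + 2/15 = 6289/7830
Rounded to 4 decimal places: U = 0.8032
RM (Liu & Layland) bound for 4 tasks = 0.756828; compare with U = 6289/7830 (approx. 0.803193)
bound < U <= 1, so the RM sufficient condition is not met (inconclusive; an exact test such as response-time analysis is needed).

0.8032


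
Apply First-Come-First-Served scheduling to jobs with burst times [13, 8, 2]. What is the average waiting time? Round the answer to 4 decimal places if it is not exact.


FCFS order (as given): [13, 8, 2]
Waiting times:
  Job 1: wait = 0
  Job 2: wait = 13
  Job 3: wait = 21
Sum of waiting times = 34
Average waiting time = 34/3 = 11.3333

11.3333


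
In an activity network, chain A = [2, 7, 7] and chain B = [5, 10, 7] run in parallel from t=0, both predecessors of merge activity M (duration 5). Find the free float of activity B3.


ES(B3) = sum of predecessors on chain B = 15
EF(B3) = ES + duration = 15 + 7 = 22
Successor of B3 is M. ES(M) = max(sum(A), sum(B)) = max(16, 22) = 22
Free float = ES(successor) - EF(current) = 22 - 22 = 0

0


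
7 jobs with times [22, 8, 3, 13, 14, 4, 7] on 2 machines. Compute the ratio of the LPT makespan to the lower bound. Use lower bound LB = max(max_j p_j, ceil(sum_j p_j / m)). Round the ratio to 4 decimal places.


LPT order: [22, 14, 13, 8, 7, 4, 3]
Machine loads after assignment: [37, 34]
LPT makespan = 37
Lower bound = max(max_job, ceil(total/2)) = max(22, 36) = 36
Ratio = 37 / 36 = 1.0278

1.0278


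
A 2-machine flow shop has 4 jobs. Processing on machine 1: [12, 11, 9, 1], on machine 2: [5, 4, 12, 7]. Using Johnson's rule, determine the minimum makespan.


Apply Johnson's rule:
  Group 1 (a <= b): [(4, 1, 7), (3, 9, 12)]
  Group 2 (a > b): [(1, 12, 5), (2, 11, 4)]
Optimal job order: [4, 3, 1, 2]
Schedule:
  Job 4: M1 done at 1, M2 done at 8
  Job 3: M1 done at 10, M2 done at 22
  Job 1: M1 done at 22, M2 done at 27
  Job 2: M1 done at 33, M2 done at 37
Makespan = 37

37


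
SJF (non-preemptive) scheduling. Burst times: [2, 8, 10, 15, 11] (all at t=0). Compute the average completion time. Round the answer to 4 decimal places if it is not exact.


SJF order (ascending): [2, 8, 10, 11, 15]
Completion times:
  Job 1: burst=2, C=2
  Job 2: burst=8, C=10
  Job 3: burst=10, C=20
  Job 4: burst=11, C=31
  Job 5: burst=15, C=46
Average completion = 109/5 = 21.8

21.8


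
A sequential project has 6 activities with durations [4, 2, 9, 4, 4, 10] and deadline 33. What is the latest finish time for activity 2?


LF(activity 2) = deadline - sum of successor durations
Successors: activities 3 through 6 with durations [9, 4, 4, 10]
Sum of successor durations = 27
LF = 33 - 27 = 6

6


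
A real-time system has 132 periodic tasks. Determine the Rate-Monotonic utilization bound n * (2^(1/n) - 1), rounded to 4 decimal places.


Compute 2^(1/132) = 1.0052649263
Subtract 1: 1.0052649263 - 1 = 0.0052649263
Multiply by n: 132 * 0.0052649263 = 0.6949702716
Round to 4 dp: 0.6950

0.6950


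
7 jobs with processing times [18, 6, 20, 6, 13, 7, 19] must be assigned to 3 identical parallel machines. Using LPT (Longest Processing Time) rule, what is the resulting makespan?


Sort jobs in decreasing order (LPT): [20, 19, 18, 13, 7, 6, 6]
Assign each job to the least loaded machine:
  Machine 1: jobs [20, 6, 6], load = 32
  Machine 2: jobs [19, 7], load = 26
  Machine 3: jobs [18, 13], load = 31
Makespan = max load = 32

32


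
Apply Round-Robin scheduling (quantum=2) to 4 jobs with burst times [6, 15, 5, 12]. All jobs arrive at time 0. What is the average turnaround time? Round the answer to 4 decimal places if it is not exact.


Time quantum = 2
Execution trace:
  J1 runs 2 units, time = 2
  J2 runs 2 units, time = 4
  J3 runs 2 units, time = 6
  J4 runs 2 units, time = 8
  J1 runs 2 units, time = 10
  J2 runs 2 units, time = 12
  J3 runs 2 units, time = 14
  J4 runs 2 units, time = 16
  J1 runs 2 units, time = 18
  J2 runs 2 units, time = 20
  J3 runs 1 units, time = 21
  J4 runs 2 units, time = 23
  J2 runs 2 units, time = 25
  J4 runs 2 units, time = 27
  J2 runs 2 units, time = 29
  J4 runs 2 units, time = 31
  J2 runs 2 units, time = 33
  J4 runs 2 units, time = 35
  J2 runs 2 units, time = 37
  J2 runs 1 units, time = 38
Finish times: [18, 38, 21, 35]
Average turnaround = 112/4 = 28.0

28.0


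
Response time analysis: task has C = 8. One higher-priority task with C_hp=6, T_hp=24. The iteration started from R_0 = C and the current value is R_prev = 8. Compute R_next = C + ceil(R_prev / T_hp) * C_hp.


R_next = C + ceil(R_prev / T_hp) * C_hp
ceil(8 / 24) = ceil(0.3333) = 1
Interference = 1 * 6 = 6
R_next = 8 + 6 = 14

14


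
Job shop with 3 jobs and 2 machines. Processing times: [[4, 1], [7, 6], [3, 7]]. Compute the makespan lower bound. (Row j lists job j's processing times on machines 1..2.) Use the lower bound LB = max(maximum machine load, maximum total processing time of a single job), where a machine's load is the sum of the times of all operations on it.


Machine loads:
  Machine 1: 4 + 7 + 3 = 14
  Machine 2: 1 + 6 + 7 = 14
Max machine load = 14
Job totals:
  Job 1: 5
  Job 2: 13
  Job 3: 10
Max job total = 13
Lower bound = max(14, 13) = 14

14


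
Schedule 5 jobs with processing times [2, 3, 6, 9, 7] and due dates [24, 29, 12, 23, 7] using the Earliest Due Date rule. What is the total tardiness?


Sort by due date (EDD order): [(7, 7), (6, 12), (9, 23), (2, 24), (3, 29)]
Compute completion times and tardiness:
  Job 1: p=7, d=7, C=7, tardiness=max(0,7-7)=0
  Job 2: p=6, d=12, C=13, tardiness=max(0,13-12)=1
  Job 3: p=9, d=23, C=22, tardiness=max(0,22-23)=0
  Job 4: p=2, d=24, C=24, tardiness=max(0,24-24)=0
  Job 5: p=3, d=29, C=27, tardiness=max(0,27-29)=0
Total tardiness = 1

1


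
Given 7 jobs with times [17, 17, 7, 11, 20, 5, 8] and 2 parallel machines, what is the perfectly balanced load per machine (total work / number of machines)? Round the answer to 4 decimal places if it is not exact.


Total processing time = 17 + 17 + 7 + 11 + 20 + 5 + 8 = 85
Number of machines = 2
Ideal balanced load = 85 / 2 = 42.5

42.5


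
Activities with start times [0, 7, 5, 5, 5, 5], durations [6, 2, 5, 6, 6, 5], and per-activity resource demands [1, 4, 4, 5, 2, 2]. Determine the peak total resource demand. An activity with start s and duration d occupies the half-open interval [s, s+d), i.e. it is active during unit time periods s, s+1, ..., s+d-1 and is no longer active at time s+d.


Each activity i is active on [start_i, start_i + duration_i).
Compute total resource usage per time slot:
  t=0: active resources = [1], total = 1
  t=1: active resources = [1], total = 1
  t=2: active resources = [1], total = 1
  t=3: active resources = [1], total = 1
  t=4: active resources = [1], total = 1
  t=5: active resources = [1, 4, 5, 2, 2], total = 14
  t=6: active resources = [4, 5, 2, 2], total = 13
  t=7: active resources = [4, 4, 5, 2, 2], total = 17
  t=8: active resources = [4, 4, 5, 2, 2], total = 17
  t=9: active resources = [4, 5, 2, 2], total = 13
  t=10: active resources = [5, 2], total = 7
Peak resource demand = 17

17


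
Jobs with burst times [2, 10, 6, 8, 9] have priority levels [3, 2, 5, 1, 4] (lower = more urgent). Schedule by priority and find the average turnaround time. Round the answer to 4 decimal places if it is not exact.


Sort by priority (ascending = highest first):
Order: [(1, 8), (2, 10), (3, 2), (4, 9), (5, 6)]
Completion times:
  Priority 1, burst=8, C=8
  Priority 2, burst=10, C=18
  Priority 3, burst=2, C=20
  Priority 4, burst=9, C=29
  Priority 5, burst=6, C=35
Average turnaround = 110/5 = 22.0

22.0


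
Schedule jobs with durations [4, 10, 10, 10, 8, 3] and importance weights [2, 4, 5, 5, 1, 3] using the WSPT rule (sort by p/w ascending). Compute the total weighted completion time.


Compute p/w ratios and sort ascending (WSPT): [(3, 3), (4, 2), (10, 5), (10, 5), (10, 4), (8, 1)]
Compute weighted completion times:
  Job (p=3,w=3): C=3, w*C=3*3=9
  Job (p=4,w=2): C=7, w*C=2*7=14
  Job (p=10,w=5): C=17, w*C=5*17=85
  Job (p=10,w=5): C=27, w*C=5*27=135
  Job (p=10,w=4): C=37, w*C=4*37=148
  Job (p=8,w=1): C=45, w*C=1*45=45
Total weighted completion time = 436

436


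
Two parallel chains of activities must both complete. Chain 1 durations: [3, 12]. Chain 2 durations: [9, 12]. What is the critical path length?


Path A total = 3 + 12 = 15
Path B total = 9 + 12 = 21
Critical path = longest path = max(15, 21) = 21

21


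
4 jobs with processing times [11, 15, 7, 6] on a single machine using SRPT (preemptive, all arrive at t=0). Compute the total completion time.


Since all jobs arrive at t=0, SRPT equals SPT ordering.
SPT order: [6, 7, 11, 15]
Completion times:
  Job 1: p=6, C=6
  Job 2: p=7, C=13
  Job 3: p=11, C=24
  Job 4: p=15, C=39
Total completion time = 6 + 13 + 24 + 39 = 82

82


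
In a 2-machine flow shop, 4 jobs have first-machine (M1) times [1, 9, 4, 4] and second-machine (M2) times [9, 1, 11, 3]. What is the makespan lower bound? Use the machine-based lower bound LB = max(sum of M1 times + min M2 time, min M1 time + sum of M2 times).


LB1 = sum(M1 times) + min(M2 times) = 18 + 1 = 19
LB2 = min(M1 times) + sum(M2 times) = 1 + 24 = 25
Lower bound = max(LB1, LB2) = max(19, 25) = 25

25


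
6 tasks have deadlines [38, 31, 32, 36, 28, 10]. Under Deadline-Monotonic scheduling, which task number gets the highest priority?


Sort tasks by relative deadline (ascending):
  Task 6: deadline = 10
  Task 5: deadline = 28
  Task 2: deadline = 31
  Task 3: deadline = 32
  Task 4: deadline = 36
  Task 1: deadline = 38
Priority order (highest first): [6, 5, 2, 3, 4, 1]
Highest priority task = 6

6


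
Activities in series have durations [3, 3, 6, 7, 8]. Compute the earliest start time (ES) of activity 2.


Activity 2 starts after activities 1 through 1 complete.
Predecessor durations: [3]
ES = 3 = 3

3


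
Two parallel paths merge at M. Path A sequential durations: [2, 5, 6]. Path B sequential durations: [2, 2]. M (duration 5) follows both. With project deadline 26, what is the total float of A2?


Forward pass: ES(A2) = sum of predecessors on chain A = 2
EF = ES + duration = 2 + 5 = 7
Backward pass: LF(M) = deadline = 26; LS(M) = 26 - 5 = 21
LF(A2) = LS(M) - sum(successors on chain A) = 21 - 6 = 15
LS = LF - duration = 15 - 5 = 10
Total float = LS - ES = 10 - 2 = 8

8


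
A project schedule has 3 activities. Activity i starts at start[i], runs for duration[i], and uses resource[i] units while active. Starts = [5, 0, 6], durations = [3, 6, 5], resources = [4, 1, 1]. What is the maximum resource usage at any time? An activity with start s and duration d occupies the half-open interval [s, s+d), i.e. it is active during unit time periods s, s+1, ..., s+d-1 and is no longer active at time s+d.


Each activity i is active on [start_i, start_i + duration_i).
Compute total resource usage per time slot:
  t=0: active resources = [1], total = 1
  t=1: active resources = [1], total = 1
  t=2: active resources = [1], total = 1
  t=3: active resources = [1], total = 1
  t=4: active resources = [1], total = 1
  t=5: active resources = [4, 1], total = 5
  t=6: active resources = [4, 1], total = 5
  t=7: active resources = [4, 1], total = 5
  t=8: active resources = [1], total = 1
  t=9: active resources = [1], total = 1
  t=10: active resources = [1], total = 1
Peak resource demand = 5

5


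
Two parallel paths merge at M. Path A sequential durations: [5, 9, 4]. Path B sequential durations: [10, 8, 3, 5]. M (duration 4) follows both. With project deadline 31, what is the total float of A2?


Forward pass: ES(A2) = sum of predecessors on chain A = 5
EF = ES + duration = 5 + 9 = 14
Backward pass: LF(M) = deadline = 31; LS(M) = 31 - 4 = 27
LF(A2) = LS(M) - sum(successors on chain A) = 27 - 4 = 23
LS = LF - duration = 23 - 9 = 14
Total float = LS - ES = 14 - 5 = 9

9


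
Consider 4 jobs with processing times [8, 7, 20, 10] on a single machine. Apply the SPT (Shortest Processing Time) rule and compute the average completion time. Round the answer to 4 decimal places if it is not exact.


Sort jobs by processing time (SPT order): [7, 8, 10, 20]
Compute completion times sequentially:
  Job 1: processing = 7, completes at 7
  Job 2: processing = 8, completes at 15
  Job 3: processing = 10, completes at 25
  Job 4: processing = 20, completes at 45
Sum of completion times = 92
Average completion time = 92/4 = 23.0

23.0


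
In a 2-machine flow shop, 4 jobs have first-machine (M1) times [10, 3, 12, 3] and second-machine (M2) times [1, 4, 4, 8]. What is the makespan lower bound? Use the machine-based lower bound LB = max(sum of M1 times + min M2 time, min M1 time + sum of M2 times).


LB1 = sum(M1 times) + min(M2 times) = 28 + 1 = 29
LB2 = min(M1 times) + sum(M2 times) = 3 + 17 = 20
Lower bound = max(LB1, LB2) = max(29, 20) = 29

29


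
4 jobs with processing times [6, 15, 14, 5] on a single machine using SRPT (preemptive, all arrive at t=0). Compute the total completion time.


Since all jobs arrive at t=0, SRPT equals SPT ordering.
SPT order: [5, 6, 14, 15]
Completion times:
  Job 1: p=5, C=5
  Job 2: p=6, C=11
  Job 3: p=14, C=25
  Job 4: p=15, C=40
Total completion time = 5 + 11 + 25 + 40 = 81

81
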